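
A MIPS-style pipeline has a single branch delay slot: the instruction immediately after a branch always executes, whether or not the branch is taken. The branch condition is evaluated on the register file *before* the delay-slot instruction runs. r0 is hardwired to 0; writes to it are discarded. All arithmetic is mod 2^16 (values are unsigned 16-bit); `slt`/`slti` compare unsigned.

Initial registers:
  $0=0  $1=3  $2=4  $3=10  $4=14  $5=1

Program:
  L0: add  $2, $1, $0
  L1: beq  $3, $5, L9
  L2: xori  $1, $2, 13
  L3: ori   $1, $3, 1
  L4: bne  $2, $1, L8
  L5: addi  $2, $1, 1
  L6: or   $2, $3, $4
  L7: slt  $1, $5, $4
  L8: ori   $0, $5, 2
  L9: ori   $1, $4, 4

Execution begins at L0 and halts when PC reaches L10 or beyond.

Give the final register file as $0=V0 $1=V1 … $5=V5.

$0=0 $1=14 $2=12 $3=10 $4=14 $5=1

[0] add  $2, $1, $0  →  {$0:0, $1:3, $2:3, $3:10, $4:14, $5:1}
[1] beq  $3, $5, L9  →  {$0:0, $1:3, $2:3, $3:10, $4:14, $5:1}  ⟨branch fallthrough⟩
[2] xori  $1, $2, 13  →  {$0:0, $1:14, $2:3, $3:10, $4:14, $5:1}
[3] ori   $1, $3, 1  →  {$0:0, $1:11, $2:3, $3:10, $4:14, $5:1}
[4] bne  $2, $1, L8  →  {$0:0, $1:11, $2:3, $3:10, $4:14, $5:1}  ⟨branch taken⟩
[5] addi  $2, $1, 1  →  {$0:0, $1:11, $2:12, $3:10, $4:14, $5:1}
[8] ori   $0, $5, 2  →  {$0:0, $1:11, $2:12, $3:10, $4:14, $5:1}
[9] ori   $1, $4, 4  →  {$0:0, $1:14, $2:12, $3:10, $4:14, $5:1}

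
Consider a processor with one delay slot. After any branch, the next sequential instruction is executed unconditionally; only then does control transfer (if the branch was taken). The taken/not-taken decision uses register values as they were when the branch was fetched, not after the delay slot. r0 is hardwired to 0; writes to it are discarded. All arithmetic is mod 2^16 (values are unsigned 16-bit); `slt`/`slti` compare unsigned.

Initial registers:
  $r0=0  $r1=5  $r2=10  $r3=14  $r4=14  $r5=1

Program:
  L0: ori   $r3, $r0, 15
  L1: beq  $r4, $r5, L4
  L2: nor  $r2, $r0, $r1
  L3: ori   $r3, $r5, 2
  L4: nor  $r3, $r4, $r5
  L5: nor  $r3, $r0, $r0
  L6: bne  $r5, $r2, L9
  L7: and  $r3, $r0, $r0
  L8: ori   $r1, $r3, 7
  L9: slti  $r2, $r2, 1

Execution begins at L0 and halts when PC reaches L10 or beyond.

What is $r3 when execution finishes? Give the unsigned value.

#0 ori   $r3, $r0, 15 ; 0/5/10/15/14/1
#1 beq  $r4, $r5, L4 ; 0/5/10/15/14/1 ; →fallthru
#2 nor  $r2, $r0, $r1 ; 0/5/65530/15/14/1
#3 ori   $r3, $r5, 2 ; 0/5/65530/3/14/1
#4 nor  $r3, $r4, $r5 ; 0/5/65530/65520/14/1
#5 nor  $r3, $r0, $r0 ; 0/5/65530/65535/14/1
#6 bne  $r5, $r2, L9 ; 0/5/65530/65535/14/1 ; →target
#7 and  $r3, $r0, $r0 ; 0/5/65530/0/14/1
#9 slti  $r2, $r2, 1 ; 0/5/0/0/14/1

0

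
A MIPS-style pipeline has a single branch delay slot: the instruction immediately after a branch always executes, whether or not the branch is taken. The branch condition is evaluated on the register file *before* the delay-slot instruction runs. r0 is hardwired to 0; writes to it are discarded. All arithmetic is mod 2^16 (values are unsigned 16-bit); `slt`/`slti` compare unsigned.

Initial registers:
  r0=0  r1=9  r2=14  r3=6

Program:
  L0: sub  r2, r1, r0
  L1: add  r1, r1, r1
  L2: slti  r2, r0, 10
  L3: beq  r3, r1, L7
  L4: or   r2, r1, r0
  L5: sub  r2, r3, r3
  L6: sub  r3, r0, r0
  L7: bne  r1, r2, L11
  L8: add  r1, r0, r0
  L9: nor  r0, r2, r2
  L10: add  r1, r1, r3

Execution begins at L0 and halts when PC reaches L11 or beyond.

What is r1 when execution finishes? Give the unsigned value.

PC=0  sub  r2, r1, r0        | r0=0 r1=9 r2=9 r3=6
PC=1  add  r1, r1, r1        | r0=0 r1=18 r2=9 r3=6
PC=2  slti  r2, r0, 10       | r0=0 r1=18 r2=1 r3=6
PC=3  beq  r3, r1, L7        | r0=0 r1=18 r2=1 r3=6  [not taken]
PC=4  or   r2, r1, r0        | r0=0 r1=18 r2=18 r3=6
PC=5  sub  r2, r3, r3        | r0=0 r1=18 r2=0 r3=6
PC=6  sub  r3, r0, r0        | r0=0 r1=18 r2=0 r3=0
PC=7  bne  r1, r2, L11       | r0=0 r1=18 r2=0 r3=0  [TAKEN]
PC=8  add  r1, r0, r0        | r0=0 r1=0 r2=0 r3=0

0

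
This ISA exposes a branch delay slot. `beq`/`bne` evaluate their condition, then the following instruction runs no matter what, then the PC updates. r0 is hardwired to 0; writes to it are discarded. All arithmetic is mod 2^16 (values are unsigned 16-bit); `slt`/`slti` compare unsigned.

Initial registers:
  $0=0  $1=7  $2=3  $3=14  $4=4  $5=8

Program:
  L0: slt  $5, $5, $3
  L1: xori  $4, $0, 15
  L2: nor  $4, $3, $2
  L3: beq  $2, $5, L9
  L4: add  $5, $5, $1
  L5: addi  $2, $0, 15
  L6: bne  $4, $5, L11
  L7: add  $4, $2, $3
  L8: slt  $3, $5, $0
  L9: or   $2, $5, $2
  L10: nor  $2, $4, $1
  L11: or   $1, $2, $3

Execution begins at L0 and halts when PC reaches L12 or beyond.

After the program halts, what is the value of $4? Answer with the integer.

[0] slt  $5, $5, $3  →  {$0:0, $1:7, $2:3, $3:14, $4:4, $5:1}
[1] xori  $4, $0, 15  →  {$0:0, $1:7, $2:3, $3:14, $4:15, $5:1}
[2] nor  $4, $3, $2  →  {$0:0, $1:7, $2:3, $3:14, $4:65520, $5:1}
[3] beq  $2, $5, L9  →  {$0:0, $1:7, $2:3, $3:14, $4:65520, $5:1}  ⟨branch fallthrough⟩
[4] add  $5, $5, $1  →  {$0:0, $1:7, $2:3, $3:14, $4:65520, $5:8}
[5] addi  $2, $0, 15  →  {$0:0, $1:7, $2:15, $3:14, $4:65520, $5:8}
[6] bne  $4, $5, L11  →  {$0:0, $1:7, $2:15, $3:14, $4:65520, $5:8}  ⟨branch taken⟩
[7] add  $4, $2, $3  →  {$0:0, $1:7, $2:15, $3:14, $4:29, $5:8}
[11] or   $1, $2, $3  →  {$0:0, $1:15, $2:15, $3:14, $4:29, $5:8}

29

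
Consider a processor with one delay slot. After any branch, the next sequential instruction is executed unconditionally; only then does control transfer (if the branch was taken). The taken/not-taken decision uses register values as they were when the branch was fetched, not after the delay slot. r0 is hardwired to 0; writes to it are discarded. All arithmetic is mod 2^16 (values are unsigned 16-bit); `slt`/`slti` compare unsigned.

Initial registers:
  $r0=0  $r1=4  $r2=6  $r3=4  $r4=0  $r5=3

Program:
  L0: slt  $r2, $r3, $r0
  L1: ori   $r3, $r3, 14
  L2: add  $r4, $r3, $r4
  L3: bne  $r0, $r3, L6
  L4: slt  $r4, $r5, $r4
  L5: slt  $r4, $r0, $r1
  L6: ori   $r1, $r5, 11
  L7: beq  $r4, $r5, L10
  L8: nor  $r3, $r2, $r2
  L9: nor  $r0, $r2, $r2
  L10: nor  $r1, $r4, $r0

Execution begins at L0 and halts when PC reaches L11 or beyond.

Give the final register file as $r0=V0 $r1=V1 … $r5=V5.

$r0=0 $r1=65534 $r2=0 $r3=65535 $r4=1 $r5=3

[0] slt  $r2, $r3, $r0  →  {$r0:0, $r1:4, $r2:0, $r3:4, $r4:0, $r5:3}
[1] ori   $r3, $r3, 14  →  {$r0:0, $r1:4, $r2:0, $r3:14, $r4:0, $r5:3}
[2] add  $r4, $r3, $r4  →  {$r0:0, $r1:4, $r2:0, $r3:14, $r4:14, $r5:3}
[3] bne  $r0, $r3, L6  →  {$r0:0, $r1:4, $r2:0, $r3:14, $r4:14, $r5:3}  ⟨branch taken⟩
[4] slt  $r4, $r5, $r4  →  {$r0:0, $r1:4, $r2:0, $r3:14, $r4:1, $r5:3}
[6] ori   $r1, $r5, 11  →  {$r0:0, $r1:11, $r2:0, $r3:14, $r4:1, $r5:3}
[7] beq  $r4, $r5, L10  →  {$r0:0, $r1:11, $r2:0, $r3:14, $r4:1, $r5:3}  ⟨branch fallthrough⟩
[8] nor  $r3, $r2, $r2  →  {$r0:0, $r1:11, $r2:0, $r3:65535, $r4:1, $r5:3}
[9] nor  $r0, $r2, $r2  →  {$r0:0, $r1:11, $r2:0, $r3:65535, $r4:1, $r5:3}
[10] nor  $r1, $r4, $r0  →  {$r0:0, $r1:65534, $r2:0, $r3:65535, $r4:1, $r5:3}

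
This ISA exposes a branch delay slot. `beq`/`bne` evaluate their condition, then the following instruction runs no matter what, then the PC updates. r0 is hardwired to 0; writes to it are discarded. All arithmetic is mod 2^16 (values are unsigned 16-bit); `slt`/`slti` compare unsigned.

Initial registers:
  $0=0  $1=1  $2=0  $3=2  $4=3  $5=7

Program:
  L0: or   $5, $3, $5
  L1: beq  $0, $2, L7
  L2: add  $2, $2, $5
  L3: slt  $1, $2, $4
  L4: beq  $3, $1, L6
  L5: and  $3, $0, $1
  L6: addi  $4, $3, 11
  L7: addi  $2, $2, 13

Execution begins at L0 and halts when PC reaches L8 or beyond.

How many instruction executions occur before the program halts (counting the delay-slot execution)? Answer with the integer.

  step pc=0: or   $5, $3, $5  regs=(0,1,0,2,3,7)
  step pc=1: beq  $0, $2, L7  cond=T  regs=(0,1,0,2,3,7)
  step pc=2: add  $2, $2, $5  regs=(0,1,7,2,3,7)
  step pc=7: addi  $2, $2, 13  regs=(0,1,20,2,3,7)

4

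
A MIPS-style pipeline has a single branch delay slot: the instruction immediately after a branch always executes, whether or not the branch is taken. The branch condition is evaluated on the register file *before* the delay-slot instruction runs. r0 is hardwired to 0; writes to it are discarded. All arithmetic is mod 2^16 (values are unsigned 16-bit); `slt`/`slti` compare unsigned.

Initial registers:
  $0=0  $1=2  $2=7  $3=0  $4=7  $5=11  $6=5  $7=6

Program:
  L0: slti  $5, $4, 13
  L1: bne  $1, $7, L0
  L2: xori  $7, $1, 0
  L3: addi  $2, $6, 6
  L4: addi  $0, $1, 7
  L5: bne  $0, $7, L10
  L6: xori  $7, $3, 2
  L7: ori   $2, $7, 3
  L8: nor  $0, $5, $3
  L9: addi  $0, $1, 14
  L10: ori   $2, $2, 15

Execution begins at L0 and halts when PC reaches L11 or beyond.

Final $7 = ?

  step pc=0: slti  $5, $4, 13  regs=(0,2,7,0,7,1,5,6)
  step pc=1: bne  $1, $7, L0  cond=T  regs=(0,2,7,0,7,1,5,6)
  step pc=2: xori  $7, $1, 0  regs=(0,2,7,0,7,1,5,2)
  step pc=0: slti  $5, $4, 13  regs=(0,2,7,0,7,1,5,2)
  step pc=1: bne  $1, $7, L0  cond=F  regs=(0,2,7,0,7,1,5,2)
  step pc=2: xori  $7, $1, 0  regs=(0,2,7,0,7,1,5,2)
  step pc=3: addi  $2, $6, 6  regs=(0,2,11,0,7,1,5,2)
  step pc=4: addi  $0, $1, 7  regs=(0,2,11,0,7,1,5,2)
  step pc=5: bne  $0, $7, L10  cond=T  regs=(0,2,11,0,7,1,5,2)
  step pc=6: xori  $7, $3, 2  regs=(0,2,11,0,7,1,5,2)
  step pc=10: ori   $2, $2, 15  regs=(0,2,15,0,7,1,5,2)

2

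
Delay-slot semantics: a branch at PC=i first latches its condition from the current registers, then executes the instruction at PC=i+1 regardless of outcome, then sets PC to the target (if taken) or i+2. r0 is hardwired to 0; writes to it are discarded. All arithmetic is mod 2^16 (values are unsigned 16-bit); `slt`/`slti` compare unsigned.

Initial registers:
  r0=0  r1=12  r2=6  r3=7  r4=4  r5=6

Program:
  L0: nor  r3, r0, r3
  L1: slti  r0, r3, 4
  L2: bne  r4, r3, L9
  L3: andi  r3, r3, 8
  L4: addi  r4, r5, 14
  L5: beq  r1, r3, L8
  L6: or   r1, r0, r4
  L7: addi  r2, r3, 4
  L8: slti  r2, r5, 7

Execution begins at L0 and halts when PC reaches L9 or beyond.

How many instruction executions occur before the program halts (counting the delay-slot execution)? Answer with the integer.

4

#0 nor  r3, r0, r3 ; 0/12/6/65528/4/6
#1 slti  r0, r3, 4 ; 0/12/6/65528/4/6
#2 bne  r4, r3, L9 ; 0/12/6/65528/4/6 ; →target
#3 andi  r3, r3, 8 ; 0/12/6/8/4/6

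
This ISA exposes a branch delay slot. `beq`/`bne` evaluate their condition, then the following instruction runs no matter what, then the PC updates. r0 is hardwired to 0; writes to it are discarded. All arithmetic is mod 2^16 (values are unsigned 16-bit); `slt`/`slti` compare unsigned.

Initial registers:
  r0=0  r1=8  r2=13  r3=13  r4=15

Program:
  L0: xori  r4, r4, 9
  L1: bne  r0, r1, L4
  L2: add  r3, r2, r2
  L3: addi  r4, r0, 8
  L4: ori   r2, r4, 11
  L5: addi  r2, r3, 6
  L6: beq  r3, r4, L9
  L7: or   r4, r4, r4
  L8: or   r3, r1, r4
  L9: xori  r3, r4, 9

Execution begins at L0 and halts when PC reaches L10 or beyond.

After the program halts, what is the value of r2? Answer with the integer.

PC=0  xori  r4, r4, 9        | r0=0 r1=8 r2=13 r3=13 r4=6
PC=1  bne  r0, r1, L4        | r0=0 r1=8 r2=13 r3=13 r4=6  [TAKEN]
PC=2  add  r3, r2, r2        | r0=0 r1=8 r2=13 r3=26 r4=6
PC=4  ori   r2, r4, 11       | r0=0 r1=8 r2=15 r3=26 r4=6
PC=5  addi  r2, r3, 6        | r0=0 r1=8 r2=32 r3=26 r4=6
PC=6  beq  r3, r4, L9        | r0=0 r1=8 r2=32 r3=26 r4=6  [not taken]
PC=7  or   r4, r4, r4        | r0=0 r1=8 r2=32 r3=26 r4=6
PC=8  or   r3, r1, r4        | r0=0 r1=8 r2=32 r3=14 r4=6
PC=9  xori  r3, r4, 9        | r0=0 r1=8 r2=32 r3=15 r4=6

32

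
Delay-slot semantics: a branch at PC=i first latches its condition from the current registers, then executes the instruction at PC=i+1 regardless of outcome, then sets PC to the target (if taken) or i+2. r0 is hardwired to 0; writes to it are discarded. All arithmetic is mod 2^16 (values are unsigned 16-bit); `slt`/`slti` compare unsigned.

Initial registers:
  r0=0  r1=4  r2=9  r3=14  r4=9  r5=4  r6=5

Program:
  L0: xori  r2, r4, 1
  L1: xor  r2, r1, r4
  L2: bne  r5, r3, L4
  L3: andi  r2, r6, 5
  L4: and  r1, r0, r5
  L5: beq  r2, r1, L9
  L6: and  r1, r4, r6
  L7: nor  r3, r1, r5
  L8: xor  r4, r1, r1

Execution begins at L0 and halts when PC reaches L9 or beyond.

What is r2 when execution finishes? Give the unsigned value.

  step pc=0: xori  r2, r4, 1  regs=(0,4,8,14,9,4,5)
  step pc=1: xor  r2, r1, r4  regs=(0,4,13,14,9,4,5)
  step pc=2: bne  r5, r3, L4  cond=T  regs=(0,4,13,14,9,4,5)
  step pc=3: andi  r2, r6, 5  regs=(0,4,5,14,9,4,5)
  step pc=4: and  r1, r0, r5  regs=(0,0,5,14,9,4,5)
  step pc=5: beq  r2, r1, L9  cond=F  regs=(0,0,5,14,9,4,5)
  step pc=6: and  r1, r4, r6  regs=(0,1,5,14,9,4,5)
  step pc=7: nor  r3, r1, r5  regs=(0,1,5,65530,9,4,5)
  step pc=8: xor  r4, r1, r1  regs=(0,1,5,65530,0,4,5)

5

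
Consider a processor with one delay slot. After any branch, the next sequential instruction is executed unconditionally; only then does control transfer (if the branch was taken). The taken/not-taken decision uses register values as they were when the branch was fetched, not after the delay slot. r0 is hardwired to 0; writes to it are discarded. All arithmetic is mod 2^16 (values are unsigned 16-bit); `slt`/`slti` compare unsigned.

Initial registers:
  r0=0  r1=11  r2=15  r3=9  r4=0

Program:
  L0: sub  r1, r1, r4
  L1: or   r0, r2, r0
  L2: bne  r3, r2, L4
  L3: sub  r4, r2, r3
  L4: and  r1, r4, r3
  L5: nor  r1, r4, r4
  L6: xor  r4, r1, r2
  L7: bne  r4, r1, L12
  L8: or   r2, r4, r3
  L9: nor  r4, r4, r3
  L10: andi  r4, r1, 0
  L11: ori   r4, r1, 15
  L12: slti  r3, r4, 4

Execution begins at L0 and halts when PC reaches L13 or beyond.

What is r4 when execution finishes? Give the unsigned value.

[0] sub  r1, r1, r4  →  {r0:0, r1:11, r2:15, r3:9, r4:0}
[1] or   r0, r2, r0  →  {r0:0, r1:11, r2:15, r3:9, r4:0}
[2] bne  r3, r2, L4  →  {r0:0, r1:11, r2:15, r3:9, r4:0}  ⟨branch taken⟩
[3] sub  r4, r2, r3  →  {r0:0, r1:11, r2:15, r3:9, r4:6}
[4] and  r1, r4, r3  →  {r0:0, r1:0, r2:15, r3:9, r4:6}
[5] nor  r1, r4, r4  →  {r0:0, r1:65529, r2:15, r3:9, r4:6}
[6] xor  r4, r1, r2  →  {r0:0, r1:65529, r2:15, r3:9, r4:65526}
[7] bne  r4, r1, L12  →  {r0:0, r1:65529, r2:15, r3:9, r4:65526}  ⟨branch taken⟩
[8] or   r2, r4, r3  →  {r0:0, r1:65529, r2:65535, r3:9, r4:65526}
[12] slti  r3, r4, 4  →  {r0:0, r1:65529, r2:65535, r3:0, r4:65526}

65526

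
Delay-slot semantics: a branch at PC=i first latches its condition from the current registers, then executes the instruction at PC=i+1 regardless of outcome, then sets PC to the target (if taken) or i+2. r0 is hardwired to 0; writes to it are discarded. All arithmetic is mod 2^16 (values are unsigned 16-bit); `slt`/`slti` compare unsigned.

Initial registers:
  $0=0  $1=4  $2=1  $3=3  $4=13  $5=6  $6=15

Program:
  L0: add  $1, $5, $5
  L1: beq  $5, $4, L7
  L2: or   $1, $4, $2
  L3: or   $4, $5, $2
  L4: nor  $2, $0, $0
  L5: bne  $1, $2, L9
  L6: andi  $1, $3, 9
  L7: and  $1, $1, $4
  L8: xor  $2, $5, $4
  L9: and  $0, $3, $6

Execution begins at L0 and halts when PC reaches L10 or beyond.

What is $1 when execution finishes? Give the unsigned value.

[0] add  $1, $5, $5  →  {$0:0, $1:12, $2:1, $3:3, $4:13, $5:6, $6:15}
[1] beq  $5, $4, L7  →  {$0:0, $1:12, $2:1, $3:3, $4:13, $5:6, $6:15}  ⟨branch fallthrough⟩
[2] or   $1, $4, $2  →  {$0:0, $1:13, $2:1, $3:3, $4:13, $5:6, $6:15}
[3] or   $4, $5, $2  →  {$0:0, $1:13, $2:1, $3:3, $4:7, $5:6, $6:15}
[4] nor  $2, $0, $0  →  {$0:0, $1:13, $2:65535, $3:3, $4:7, $5:6, $6:15}
[5] bne  $1, $2, L9  →  {$0:0, $1:13, $2:65535, $3:3, $4:7, $5:6, $6:15}  ⟨branch taken⟩
[6] andi  $1, $3, 9  →  {$0:0, $1:1, $2:65535, $3:3, $4:7, $5:6, $6:15}
[9] and  $0, $3, $6  →  {$0:0, $1:1, $2:65535, $3:3, $4:7, $5:6, $6:15}

1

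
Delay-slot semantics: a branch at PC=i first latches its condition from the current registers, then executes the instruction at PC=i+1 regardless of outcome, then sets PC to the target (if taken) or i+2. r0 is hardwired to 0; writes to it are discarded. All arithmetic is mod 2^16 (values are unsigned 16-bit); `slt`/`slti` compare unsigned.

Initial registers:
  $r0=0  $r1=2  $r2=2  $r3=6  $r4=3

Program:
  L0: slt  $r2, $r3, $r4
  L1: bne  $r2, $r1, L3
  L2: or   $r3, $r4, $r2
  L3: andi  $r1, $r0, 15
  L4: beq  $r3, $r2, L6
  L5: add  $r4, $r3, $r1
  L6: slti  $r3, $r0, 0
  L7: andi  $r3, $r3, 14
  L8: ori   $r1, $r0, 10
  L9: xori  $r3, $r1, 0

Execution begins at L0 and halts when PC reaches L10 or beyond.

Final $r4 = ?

[0] slt  $r2, $r3, $r4  →  {$r0:0, $r1:2, $r2:0, $r3:6, $r4:3}
[1] bne  $r2, $r1, L3  →  {$r0:0, $r1:2, $r2:0, $r3:6, $r4:3}  ⟨branch taken⟩
[2] or   $r3, $r4, $r2  →  {$r0:0, $r1:2, $r2:0, $r3:3, $r4:3}
[3] andi  $r1, $r0, 15  →  {$r0:0, $r1:0, $r2:0, $r3:3, $r4:3}
[4] beq  $r3, $r2, L6  →  {$r0:0, $r1:0, $r2:0, $r3:3, $r4:3}  ⟨branch fallthrough⟩
[5] add  $r4, $r3, $r1  →  {$r0:0, $r1:0, $r2:0, $r3:3, $r4:3}
[6] slti  $r3, $r0, 0  →  {$r0:0, $r1:0, $r2:0, $r3:0, $r4:3}
[7] andi  $r3, $r3, 14  →  {$r0:0, $r1:0, $r2:0, $r3:0, $r4:3}
[8] ori   $r1, $r0, 10  →  {$r0:0, $r1:10, $r2:0, $r3:0, $r4:3}
[9] xori  $r3, $r1, 0  →  {$r0:0, $r1:10, $r2:0, $r3:10, $r4:3}

3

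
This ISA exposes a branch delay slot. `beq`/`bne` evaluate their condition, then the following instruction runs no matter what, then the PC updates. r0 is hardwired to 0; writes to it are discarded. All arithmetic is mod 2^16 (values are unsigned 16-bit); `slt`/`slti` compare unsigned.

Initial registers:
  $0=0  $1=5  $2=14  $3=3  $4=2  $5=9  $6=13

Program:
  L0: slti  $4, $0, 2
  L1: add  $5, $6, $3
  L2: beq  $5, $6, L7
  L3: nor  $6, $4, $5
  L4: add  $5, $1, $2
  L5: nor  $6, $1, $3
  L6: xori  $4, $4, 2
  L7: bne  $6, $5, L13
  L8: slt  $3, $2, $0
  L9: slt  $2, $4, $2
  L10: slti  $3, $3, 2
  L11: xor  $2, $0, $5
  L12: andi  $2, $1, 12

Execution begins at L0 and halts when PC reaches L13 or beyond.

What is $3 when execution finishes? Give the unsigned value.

0

PC=0  slti  $4, $0, 2        | $0=0 $1=5 $2=14 $3=3 $4=1 $5=9 $6=13
PC=1  add  $5, $6, $3        | $0=0 $1=5 $2=14 $3=3 $4=1 $5=16 $6=13
PC=2  beq  $5, $6, L7        | $0=0 $1=5 $2=14 $3=3 $4=1 $5=16 $6=13  [not taken]
PC=3  nor  $6, $4, $5        | $0=0 $1=5 $2=14 $3=3 $4=1 $5=16 $6=65518
PC=4  add  $5, $1, $2        | $0=0 $1=5 $2=14 $3=3 $4=1 $5=19 $6=65518
PC=5  nor  $6, $1, $3        | $0=0 $1=5 $2=14 $3=3 $4=1 $5=19 $6=65528
PC=6  xori  $4, $4, 2        | $0=0 $1=5 $2=14 $3=3 $4=3 $5=19 $6=65528
PC=7  bne  $6, $5, L13       | $0=0 $1=5 $2=14 $3=3 $4=3 $5=19 $6=65528  [TAKEN]
PC=8  slt  $3, $2, $0        | $0=0 $1=5 $2=14 $3=0 $4=3 $5=19 $6=65528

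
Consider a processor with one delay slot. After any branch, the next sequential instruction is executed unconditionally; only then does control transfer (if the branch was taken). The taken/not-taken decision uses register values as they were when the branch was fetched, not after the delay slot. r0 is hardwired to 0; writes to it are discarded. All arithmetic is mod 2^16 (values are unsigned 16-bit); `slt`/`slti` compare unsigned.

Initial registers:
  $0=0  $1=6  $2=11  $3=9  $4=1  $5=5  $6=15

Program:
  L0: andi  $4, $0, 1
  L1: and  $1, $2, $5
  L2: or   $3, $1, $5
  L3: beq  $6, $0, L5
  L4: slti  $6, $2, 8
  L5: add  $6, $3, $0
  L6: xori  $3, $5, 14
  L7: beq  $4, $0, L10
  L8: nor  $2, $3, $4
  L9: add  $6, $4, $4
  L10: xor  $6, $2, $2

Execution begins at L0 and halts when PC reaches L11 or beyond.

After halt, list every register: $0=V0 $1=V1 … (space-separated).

$0=0 $1=1 $2=65524 $3=11 $4=0 $5=5 $6=0

  step pc=0: andi  $4, $0, 1  regs=(0,6,11,9,0,5,15)
  step pc=1: and  $1, $2, $5  regs=(0,1,11,9,0,5,15)
  step pc=2: or   $3, $1, $5  regs=(0,1,11,5,0,5,15)
  step pc=3: beq  $6, $0, L5  cond=F  regs=(0,1,11,5,0,5,15)
  step pc=4: slti  $6, $2, 8  regs=(0,1,11,5,0,5,0)
  step pc=5: add  $6, $3, $0  regs=(0,1,11,5,0,5,5)
  step pc=6: xori  $3, $5, 14  regs=(0,1,11,11,0,5,5)
  step pc=7: beq  $4, $0, L10  cond=T  regs=(0,1,11,11,0,5,5)
  step pc=8: nor  $2, $3, $4  regs=(0,1,65524,11,0,5,5)
  step pc=10: xor  $6, $2, $2  regs=(0,1,65524,11,0,5,0)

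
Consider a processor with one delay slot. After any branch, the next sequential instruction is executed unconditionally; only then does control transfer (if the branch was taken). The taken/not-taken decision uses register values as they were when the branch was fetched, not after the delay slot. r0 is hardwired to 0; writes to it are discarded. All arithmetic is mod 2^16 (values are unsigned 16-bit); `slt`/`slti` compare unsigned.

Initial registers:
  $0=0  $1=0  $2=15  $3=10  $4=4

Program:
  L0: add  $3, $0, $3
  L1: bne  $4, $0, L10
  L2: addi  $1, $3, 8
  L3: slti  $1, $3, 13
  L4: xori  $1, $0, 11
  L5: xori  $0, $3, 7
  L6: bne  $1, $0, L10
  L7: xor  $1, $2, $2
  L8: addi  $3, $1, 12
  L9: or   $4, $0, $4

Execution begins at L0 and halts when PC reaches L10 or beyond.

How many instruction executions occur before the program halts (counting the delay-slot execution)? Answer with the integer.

PC=0  add  $3, $0, $3        | $0=0 $1=0 $2=15 $3=10 $4=4
PC=1  bne  $4, $0, L10       | $0=0 $1=0 $2=15 $3=10 $4=4  [TAKEN]
PC=2  addi  $1, $3, 8        | $0=0 $1=18 $2=15 $3=10 $4=4

3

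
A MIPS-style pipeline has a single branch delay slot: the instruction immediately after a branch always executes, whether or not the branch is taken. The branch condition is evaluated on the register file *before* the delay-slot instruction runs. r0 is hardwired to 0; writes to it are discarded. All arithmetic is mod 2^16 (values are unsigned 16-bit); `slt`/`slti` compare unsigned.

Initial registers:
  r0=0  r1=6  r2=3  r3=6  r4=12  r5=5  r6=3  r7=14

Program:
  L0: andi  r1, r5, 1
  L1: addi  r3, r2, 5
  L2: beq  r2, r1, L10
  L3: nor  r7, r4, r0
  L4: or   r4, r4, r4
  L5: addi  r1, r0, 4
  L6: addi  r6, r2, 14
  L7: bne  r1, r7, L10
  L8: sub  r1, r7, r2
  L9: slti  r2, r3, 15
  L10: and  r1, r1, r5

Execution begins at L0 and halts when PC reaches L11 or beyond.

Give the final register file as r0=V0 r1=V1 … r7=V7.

r0=0 r1=0 r2=3 r3=8 r4=12 r5=5 r6=17 r7=65523

#0 andi  r1, r5, 1 ; 0/1/3/6/12/5/3/14
#1 addi  r3, r2, 5 ; 0/1/3/8/12/5/3/14
#2 beq  r2, r1, L10 ; 0/1/3/8/12/5/3/14 ; →fallthru
#3 nor  r7, r4, r0 ; 0/1/3/8/12/5/3/65523
#4 or   r4, r4, r4 ; 0/1/3/8/12/5/3/65523
#5 addi  r1, r0, 4 ; 0/4/3/8/12/5/3/65523
#6 addi  r6, r2, 14 ; 0/4/3/8/12/5/17/65523
#7 bne  r1, r7, L10 ; 0/4/3/8/12/5/17/65523 ; →target
#8 sub  r1, r7, r2 ; 0/65520/3/8/12/5/17/65523
#10 and  r1, r1, r5 ; 0/0/3/8/12/5/17/65523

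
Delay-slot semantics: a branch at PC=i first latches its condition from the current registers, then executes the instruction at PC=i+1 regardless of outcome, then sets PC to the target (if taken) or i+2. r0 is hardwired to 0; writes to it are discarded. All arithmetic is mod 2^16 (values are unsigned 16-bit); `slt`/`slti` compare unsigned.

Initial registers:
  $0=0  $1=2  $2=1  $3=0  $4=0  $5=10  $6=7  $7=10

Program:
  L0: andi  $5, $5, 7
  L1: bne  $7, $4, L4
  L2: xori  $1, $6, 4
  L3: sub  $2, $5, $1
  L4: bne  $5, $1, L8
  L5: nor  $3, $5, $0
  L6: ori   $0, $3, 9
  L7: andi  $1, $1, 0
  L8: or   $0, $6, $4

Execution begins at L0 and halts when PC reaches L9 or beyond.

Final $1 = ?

3

#0 andi  $5, $5, 7 ; 0/2/1/0/0/2/7/10
#1 bne  $7, $4, L4 ; 0/2/1/0/0/2/7/10 ; →target
#2 xori  $1, $6, 4 ; 0/3/1/0/0/2/7/10
#4 bne  $5, $1, L8 ; 0/3/1/0/0/2/7/10 ; →target
#5 nor  $3, $5, $0 ; 0/3/1/65533/0/2/7/10
#8 or   $0, $6, $4 ; 0/3/1/65533/0/2/7/10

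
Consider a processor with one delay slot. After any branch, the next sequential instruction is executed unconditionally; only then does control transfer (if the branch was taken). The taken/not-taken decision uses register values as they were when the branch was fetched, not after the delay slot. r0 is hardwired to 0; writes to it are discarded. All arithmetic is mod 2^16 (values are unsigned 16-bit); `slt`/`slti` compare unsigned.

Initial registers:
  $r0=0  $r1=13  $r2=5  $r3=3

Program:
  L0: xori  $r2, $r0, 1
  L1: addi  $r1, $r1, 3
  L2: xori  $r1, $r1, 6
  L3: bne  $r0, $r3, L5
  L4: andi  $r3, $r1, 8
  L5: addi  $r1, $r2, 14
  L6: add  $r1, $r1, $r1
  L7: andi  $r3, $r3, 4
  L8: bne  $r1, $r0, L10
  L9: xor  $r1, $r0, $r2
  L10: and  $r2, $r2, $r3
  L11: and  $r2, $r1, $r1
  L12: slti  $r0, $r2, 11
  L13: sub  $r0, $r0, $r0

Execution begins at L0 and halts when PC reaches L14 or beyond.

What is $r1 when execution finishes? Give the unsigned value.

1

[0] xori  $r2, $r0, 1  →  {$r0:0, $r1:13, $r2:1, $r3:3}
[1] addi  $r1, $r1, 3  →  {$r0:0, $r1:16, $r2:1, $r3:3}
[2] xori  $r1, $r1, 6  →  {$r0:0, $r1:22, $r2:1, $r3:3}
[3] bne  $r0, $r3, L5  →  {$r0:0, $r1:22, $r2:1, $r3:3}  ⟨branch taken⟩
[4] andi  $r3, $r1, 8  →  {$r0:0, $r1:22, $r2:1, $r3:0}
[5] addi  $r1, $r2, 14  →  {$r0:0, $r1:15, $r2:1, $r3:0}
[6] add  $r1, $r1, $r1  →  {$r0:0, $r1:30, $r2:1, $r3:0}
[7] andi  $r3, $r3, 4  →  {$r0:0, $r1:30, $r2:1, $r3:0}
[8] bne  $r1, $r0, L10  →  {$r0:0, $r1:30, $r2:1, $r3:0}  ⟨branch taken⟩
[9] xor  $r1, $r0, $r2  →  {$r0:0, $r1:1, $r2:1, $r3:0}
[10] and  $r2, $r2, $r3  →  {$r0:0, $r1:1, $r2:0, $r3:0}
[11] and  $r2, $r1, $r1  →  {$r0:0, $r1:1, $r2:1, $r3:0}
[12] slti  $r0, $r2, 11  →  {$r0:0, $r1:1, $r2:1, $r3:0}
[13] sub  $r0, $r0, $r0  →  {$r0:0, $r1:1, $r2:1, $r3:0}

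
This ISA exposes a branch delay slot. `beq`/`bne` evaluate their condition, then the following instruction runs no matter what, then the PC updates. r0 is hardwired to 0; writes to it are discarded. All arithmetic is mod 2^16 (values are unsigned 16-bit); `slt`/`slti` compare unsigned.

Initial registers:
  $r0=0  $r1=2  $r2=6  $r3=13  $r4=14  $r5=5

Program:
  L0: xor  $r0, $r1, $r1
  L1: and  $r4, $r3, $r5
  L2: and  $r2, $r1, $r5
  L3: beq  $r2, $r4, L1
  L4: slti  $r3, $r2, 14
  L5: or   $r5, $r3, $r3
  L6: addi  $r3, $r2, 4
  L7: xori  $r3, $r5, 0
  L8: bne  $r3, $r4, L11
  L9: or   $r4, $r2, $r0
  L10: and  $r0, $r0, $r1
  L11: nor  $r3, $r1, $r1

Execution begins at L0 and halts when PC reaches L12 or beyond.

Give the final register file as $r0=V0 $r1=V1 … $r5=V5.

$r0=0 $r1=2 $r2=0 $r3=65533 $r4=0 $r5=1

#0 xor  $r0, $r1, $r1 ; 0/2/6/13/14/5
#1 and  $r4, $r3, $r5 ; 0/2/6/13/5/5
#2 and  $r2, $r1, $r5 ; 0/2/0/13/5/5
#3 beq  $r2, $r4, L1 ; 0/2/0/13/5/5 ; →fallthru
#4 slti  $r3, $r2, 14 ; 0/2/0/1/5/5
#5 or   $r5, $r3, $r3 ; 0/2/0/1/5/1
#6 addi  $r3, $r2, 4 ; 0/2/0/4/5/1
#7 xori  $r3, $r5, 0 ; 0/2/0/1/5/1
#8 bne  $r3, $r4, L11 ; 0/2/0/1/5/1 ; →target
#9 or   $r4, $r2, $r0 ; 0/2/0/1/0/1
#11 nor  $r3, $r1, $r1 ; 0/2/0/65533/0/1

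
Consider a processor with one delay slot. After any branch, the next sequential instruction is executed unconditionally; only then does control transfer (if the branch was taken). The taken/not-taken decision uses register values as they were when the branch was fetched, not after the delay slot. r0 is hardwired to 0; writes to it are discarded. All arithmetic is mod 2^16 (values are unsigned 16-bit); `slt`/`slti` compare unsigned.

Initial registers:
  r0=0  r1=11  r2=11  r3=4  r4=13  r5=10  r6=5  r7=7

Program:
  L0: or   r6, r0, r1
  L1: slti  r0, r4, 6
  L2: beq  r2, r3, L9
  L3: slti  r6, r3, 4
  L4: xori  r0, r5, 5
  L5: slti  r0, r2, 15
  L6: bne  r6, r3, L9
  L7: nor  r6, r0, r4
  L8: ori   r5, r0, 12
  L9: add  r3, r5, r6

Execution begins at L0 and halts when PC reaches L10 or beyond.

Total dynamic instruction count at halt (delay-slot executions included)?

9

#0 or   r6, r0, r1 ; 0/11/11/4/13/10/11/7
#1 slti  r0, r4, 6 ; 0/11/11/4/13/10/11/7
#2 beq  r2, r3, L9 ; 0/11/11/4/13/10/11/7 ; →fallthru
#3 slti  r6, r3, 4 ; 0/11/11/4/13/10/0/7
#4 xori  r0, r5, 5 ; 0/11/11/4/13/10/0/7
#5 slti  r0, r2, 15 ; 0/11/11/4/13/10/0/7
#6 bne  r6, r3, L9 ; 0/11/11/4/13/10/0/7 ; →target
#7 nor  r6, r0, r4 ; 0/11/11/4/13/10/65522/7
#9 add  r3, r5, r6 ; 0/11/11/65532/13/10/65522/7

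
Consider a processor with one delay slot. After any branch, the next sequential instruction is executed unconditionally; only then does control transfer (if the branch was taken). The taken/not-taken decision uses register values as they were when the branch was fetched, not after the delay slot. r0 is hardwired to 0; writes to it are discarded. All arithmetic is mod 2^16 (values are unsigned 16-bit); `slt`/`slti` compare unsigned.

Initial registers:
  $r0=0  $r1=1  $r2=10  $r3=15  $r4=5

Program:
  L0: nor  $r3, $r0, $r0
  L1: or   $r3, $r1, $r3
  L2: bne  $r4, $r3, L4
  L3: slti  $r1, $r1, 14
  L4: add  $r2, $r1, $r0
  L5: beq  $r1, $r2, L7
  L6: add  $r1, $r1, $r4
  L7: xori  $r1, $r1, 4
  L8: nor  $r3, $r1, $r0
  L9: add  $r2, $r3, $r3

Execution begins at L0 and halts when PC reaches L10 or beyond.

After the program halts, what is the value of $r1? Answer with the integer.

2

#0 nor  $r3, $r0, $r0 ; 0/1/10/65535/5
#1 or   $r3, $r1, $r3 ; 0/1/10/65535/5
#2 bne  $r4, $r3, L4 ; 0/1/10/65535/5 ; →target
#3 slti  $r1, $r1, 14 ; 0/1/10/65535/5
#4 add  $r2, $r1, $r0 ; 0/1/1/65535/5
#5 beq  $r1, $r2, L7 ; 0/1/1/65535/5 ; →target
#6 add  $r1, $r1, $r4 ; 0/6/1/65535/5
#7 xori  $r1, $r1, 4 ; 0/2/1/65535/5
#8 nor  $r3, $r1, $r0 ; 0/2/1/65533/5
#9 add  $r2, $r3, $r3 ; 0/2/65530/65533/5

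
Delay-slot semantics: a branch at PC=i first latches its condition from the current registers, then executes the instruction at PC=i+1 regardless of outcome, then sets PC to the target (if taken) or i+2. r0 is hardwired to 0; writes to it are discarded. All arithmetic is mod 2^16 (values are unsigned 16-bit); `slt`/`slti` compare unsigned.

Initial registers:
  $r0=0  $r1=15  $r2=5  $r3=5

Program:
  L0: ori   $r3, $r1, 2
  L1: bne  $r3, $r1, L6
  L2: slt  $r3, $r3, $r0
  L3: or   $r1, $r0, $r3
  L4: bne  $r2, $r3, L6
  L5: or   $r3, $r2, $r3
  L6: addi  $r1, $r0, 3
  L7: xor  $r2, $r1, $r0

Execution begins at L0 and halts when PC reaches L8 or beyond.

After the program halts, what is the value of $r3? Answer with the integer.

PC=0  ori   $r3, $r1, 2      | $r0=0 $r1=15 $r2=5 $r3=15
PC=1  bne  $r3, $r1, L6      | $r0=0 $r1=15 $r2=5 $r3=15  [not taken]
PC=2  slt  $r3, $r3, $r0     | $r0=0 $r1=15 $r2=5 $r3=0
PC=3  or   $r1, $r0, $r3     | $r0=0 $r1=0 $r2=5 $r3=0
PC=4  bne  $r2, $r3, L6      | $r0=0 $r1=0 $r2=5 $r3=0  [TAKEN]
PC=5  or   $r3, $r2, $r3     | $r0=0 $r1=0 $r2=5 $r3=5
PC=6  addi  $r1, $r0, 3      | $r0=0 $r1=3 $r2=5 $r3=5
PC=7  xor  $r2, $r1, $r0     | $r0=0 $r1=3 $r2=3 $r3=5

5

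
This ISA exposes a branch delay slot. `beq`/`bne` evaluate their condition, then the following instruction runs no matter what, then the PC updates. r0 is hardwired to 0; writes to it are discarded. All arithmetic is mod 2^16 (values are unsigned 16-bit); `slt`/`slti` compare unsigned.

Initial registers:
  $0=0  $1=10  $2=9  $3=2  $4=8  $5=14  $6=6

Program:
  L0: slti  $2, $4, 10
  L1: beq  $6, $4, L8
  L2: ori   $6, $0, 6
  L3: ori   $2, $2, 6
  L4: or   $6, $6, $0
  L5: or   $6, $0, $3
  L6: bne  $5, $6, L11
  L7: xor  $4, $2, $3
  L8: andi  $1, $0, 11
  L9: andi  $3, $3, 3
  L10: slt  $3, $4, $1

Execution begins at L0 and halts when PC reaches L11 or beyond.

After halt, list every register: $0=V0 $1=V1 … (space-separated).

  step pc=0: slti  $2, $4, 10  regs=(0,10,1,2,8,14,6)
  step pc=1: beq  $6, $4, L8  cond=F  regs=(0,10,1,2,8,14,6)
  step pc=2: ori   $6, $0, 6  regs=(0,10,1,2,8,14,6)
  step pc=3: ori   $2, $2, 6  regs=(0,10,7,2,8,14,6)
  step pc=4: or   $6, $6, $0  regs=(0,10,7,2,8,14,6)
  step pc=5: or   $6, $0, $3  regs=(0,10,7,2,8,14,2)
  step pc=6: bne  $5, $6, L11  cond=T  regs=(0,10,7,2,8,14,2)
  step pc=7: xor  $4, $2, $3  regs=(0,10,7,2,5,14,2)

$0=0 $1=10 $2=7 $3=2 $4=5 $5=14 $6=2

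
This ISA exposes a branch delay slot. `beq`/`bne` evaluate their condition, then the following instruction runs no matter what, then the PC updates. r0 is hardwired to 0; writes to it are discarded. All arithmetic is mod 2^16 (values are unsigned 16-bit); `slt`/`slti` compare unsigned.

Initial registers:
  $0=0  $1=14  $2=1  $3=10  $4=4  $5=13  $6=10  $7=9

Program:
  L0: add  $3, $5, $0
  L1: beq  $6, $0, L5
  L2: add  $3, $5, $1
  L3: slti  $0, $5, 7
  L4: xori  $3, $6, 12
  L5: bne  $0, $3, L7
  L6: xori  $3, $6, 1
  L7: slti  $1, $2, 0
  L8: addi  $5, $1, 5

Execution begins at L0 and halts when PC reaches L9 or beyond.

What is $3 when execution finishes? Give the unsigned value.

11

  step pc=0: add  $3, $5, $0  regs=(0,14,1,13,4,13,10,9)
  step pc=1: beq  $6, $0, L5  cond=F  regs=(0,14,1,13,4,13,10,9)
  step pc=2: add  $3, $5, $1  regs=(0,14,1,27,4,13,10,9)
  step pc=3: slti  $0, $5, 7  regs=(0,14,1,27,4,13,10,9)
  step pc=4: xori  $3, $6, 12  regs=(0,14,1,6,4,13,10,9)
  step pc=5: bne  $0, $3, L7  cond=T  regs=(0,14,1,6,4,13,10,9)
  step pc=6: xori  $3, $6, 1  regs=(0,14,1,11,4,13,10,9)
  step pc=7: slti  $1, $2, 0  regs=(0,0,1,11,4,13,10,9)
  step pc=8: addi  $5, $1, 5  regs=(0,0,1,11,4,5,10,9)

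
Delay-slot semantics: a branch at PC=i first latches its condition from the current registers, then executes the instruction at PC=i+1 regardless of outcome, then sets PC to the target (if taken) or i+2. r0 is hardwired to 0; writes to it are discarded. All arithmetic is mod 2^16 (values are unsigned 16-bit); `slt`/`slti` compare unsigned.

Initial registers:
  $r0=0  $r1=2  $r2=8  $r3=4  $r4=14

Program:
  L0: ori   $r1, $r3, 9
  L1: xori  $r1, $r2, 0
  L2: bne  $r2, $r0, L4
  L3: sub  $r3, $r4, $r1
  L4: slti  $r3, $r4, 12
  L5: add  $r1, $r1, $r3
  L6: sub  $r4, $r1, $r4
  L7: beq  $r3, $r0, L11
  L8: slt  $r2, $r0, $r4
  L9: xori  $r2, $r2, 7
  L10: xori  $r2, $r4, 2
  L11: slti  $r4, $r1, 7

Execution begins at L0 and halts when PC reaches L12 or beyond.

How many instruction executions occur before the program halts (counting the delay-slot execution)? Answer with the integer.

  step pc=0: ori   $r1, $r3, 9  regs=(0,13,8,4,14)
  step pc=1: xori  $r1, $r2, 0  regs=(0,8,8,4,14)
  step pc=2: bne  $r2, $r0, L4  cond=T  regs=(0,8,8,4,14)
  step pc=3: sub  $r3, $r4, $r1  regs=(0,8,8,6,14)
  step pc=4: slti  $r3, $r4, 12  regs=(0,8,8,0,14)
  step pc=5: add  $r1, $r1, $r3  regs=(0,8,8,0,14)
  step pc=6: sub  $r4, $r1, $r4  regs=(0,8,8,0,65530)
  step pc=7: beq  $r3, $r0, L11  cond=T  regs=(0,8,8,0,65530)
  step pc=8: slt  $r2, $r0, $r4  regs=(0,8,1,0,65530)
  step pc=11: slti  $r4, $r1, 7  regs=(0,8,1,0,0)

10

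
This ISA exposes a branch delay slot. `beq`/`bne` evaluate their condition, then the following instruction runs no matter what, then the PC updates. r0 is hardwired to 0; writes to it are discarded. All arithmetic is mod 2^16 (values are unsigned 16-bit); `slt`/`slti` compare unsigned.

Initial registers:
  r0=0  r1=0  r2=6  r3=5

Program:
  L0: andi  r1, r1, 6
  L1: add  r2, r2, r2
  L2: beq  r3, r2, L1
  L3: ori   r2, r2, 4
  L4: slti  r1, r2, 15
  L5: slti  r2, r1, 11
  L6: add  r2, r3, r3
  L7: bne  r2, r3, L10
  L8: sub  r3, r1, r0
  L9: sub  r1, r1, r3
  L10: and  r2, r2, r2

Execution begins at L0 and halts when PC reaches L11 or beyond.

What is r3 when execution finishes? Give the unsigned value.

1

[0] andi  r1, r1, 6  →  {r0:0, r1:0, r2:6, r3:5}
[1] add  r2, r2, r2  →  {r0:0, r1:0, r2:12, r3:5}
[2] beq  r3, r2, L1  →  {r0:0, r1:0, r2:12, r3:5}  ⟨branch fallthrough⟩
[3] ori   r2, r2, 4  →  {r0:0, r1:0, r2:12, r3:5}
[4] slti  r1, r2, 15  →  {r0:0, r1:1, r2:12, r3:5}
[5] slti  r2, r1, 11  →  {r0:0, r1:1, r2:1, r3:5}
[6] add  r2, r3, r3  →  {r0:0, r1:1, r2:10, r3:5}
[7] bne  r2, r3, L10  →  {r0:0, r1:1, r2:10, r3:5}  ⟨branch taken⟩
[8] sub  r3, r1, r0  →  {r0:0, r1:1, r2:10, r3:1}
[10] and  r2, r2, r2  →  {r0:0, r1:1, r2:10, r3:1}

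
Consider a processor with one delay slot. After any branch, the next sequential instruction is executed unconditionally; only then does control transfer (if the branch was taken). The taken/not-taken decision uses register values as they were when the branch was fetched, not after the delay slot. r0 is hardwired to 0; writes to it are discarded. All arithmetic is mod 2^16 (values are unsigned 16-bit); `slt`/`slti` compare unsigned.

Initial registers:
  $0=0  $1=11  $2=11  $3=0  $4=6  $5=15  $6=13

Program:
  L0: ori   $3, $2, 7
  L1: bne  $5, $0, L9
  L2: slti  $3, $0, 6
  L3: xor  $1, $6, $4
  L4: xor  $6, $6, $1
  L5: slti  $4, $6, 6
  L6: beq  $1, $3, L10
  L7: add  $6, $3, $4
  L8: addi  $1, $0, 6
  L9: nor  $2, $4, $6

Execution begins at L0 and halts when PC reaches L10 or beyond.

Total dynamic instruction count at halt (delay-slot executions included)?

4

#0 ori   $3, $2, 7 ; 0/11/11/15/6/15/13
#1 bne  $5, $0, L9 ; 0/11/11/15/6/15/13 ; →target
#2 slti  $3, $0, 6 ; 0/11/11/1/6/15/13
#9 nor  $2, $4, $6 ; 0/11/65520/1/6/15/13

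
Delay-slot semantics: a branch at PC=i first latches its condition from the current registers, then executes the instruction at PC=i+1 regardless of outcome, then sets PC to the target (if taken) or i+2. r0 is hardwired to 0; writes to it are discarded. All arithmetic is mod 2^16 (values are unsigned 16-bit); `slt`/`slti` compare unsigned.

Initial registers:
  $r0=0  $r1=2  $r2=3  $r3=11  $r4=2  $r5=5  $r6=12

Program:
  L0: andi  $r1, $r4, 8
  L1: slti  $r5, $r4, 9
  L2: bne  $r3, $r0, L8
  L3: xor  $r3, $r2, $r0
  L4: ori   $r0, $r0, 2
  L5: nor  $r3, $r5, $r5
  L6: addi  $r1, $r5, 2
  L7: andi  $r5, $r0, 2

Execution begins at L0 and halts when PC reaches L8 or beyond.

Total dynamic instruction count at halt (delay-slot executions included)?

[0] andi  $r1, $r4, 8  →  {$r0:0, $r1:0, $r2:3, $r3:11, $r4:2, $r5:5, $r6:12}
[1] slti  $r5, $r4, 9  →  {$r0:0, $r1:0, $r2:3, $r3:11, $r4:2, $r5:1, $r6:12}
[2] bne  $r3, $r0, L8  →  {$r0:0, $r1:0, $r2:3, $r3:11, $r4:2, $r5:1, $r6:12}  ⟨branch taken⟩
[3] xor  $r3, $r2, $r0  →  {$r0:0, $r1:0, $r2:3, $r3:3, $r4:2, $r5:1, $r6:12}

4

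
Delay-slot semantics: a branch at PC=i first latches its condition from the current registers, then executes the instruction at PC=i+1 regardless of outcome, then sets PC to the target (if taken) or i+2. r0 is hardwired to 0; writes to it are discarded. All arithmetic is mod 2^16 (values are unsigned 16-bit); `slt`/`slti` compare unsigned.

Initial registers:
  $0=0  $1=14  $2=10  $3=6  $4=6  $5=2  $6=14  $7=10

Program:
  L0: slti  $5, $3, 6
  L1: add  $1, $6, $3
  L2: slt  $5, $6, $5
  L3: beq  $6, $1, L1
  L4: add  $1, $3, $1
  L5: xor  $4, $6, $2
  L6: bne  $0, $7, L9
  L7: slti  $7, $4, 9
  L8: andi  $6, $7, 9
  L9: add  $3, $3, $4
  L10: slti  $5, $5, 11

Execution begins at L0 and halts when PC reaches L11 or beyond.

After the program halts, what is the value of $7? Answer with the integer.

#0 slti  $5, $3, 6 ; 0/14/10/6/6/0/14/10
#1 add  $1, $6, $3 ; 0/20/10/6/6/0/14/10
#2 slt  $5, $6, $5 ; 0/20/10/6/6/0/14/10
#3 beq  $6, $1, L1 ; 0/20/10/6/6/0/14/10 ; →fallthru
#4 add  $1, $3, $1 ; 0/26/10/6/6/0/14/10
#5 xor  $4, $6, $2 ; 0/26/10/6/4/0/14/10
#6 bne  $0, $7, L9 ; 0/26/10/6/4/0/14/10 ; →target
#7 slti  $7, $4, 9 ; 0/26/10/6/4/0/14/1
#9 add  $3, $3, $4 ; 0/26/10/10/4/0/14/1
#10 slti  $5, $5, 11 ; 0/26/10/10/4/1/14/1

1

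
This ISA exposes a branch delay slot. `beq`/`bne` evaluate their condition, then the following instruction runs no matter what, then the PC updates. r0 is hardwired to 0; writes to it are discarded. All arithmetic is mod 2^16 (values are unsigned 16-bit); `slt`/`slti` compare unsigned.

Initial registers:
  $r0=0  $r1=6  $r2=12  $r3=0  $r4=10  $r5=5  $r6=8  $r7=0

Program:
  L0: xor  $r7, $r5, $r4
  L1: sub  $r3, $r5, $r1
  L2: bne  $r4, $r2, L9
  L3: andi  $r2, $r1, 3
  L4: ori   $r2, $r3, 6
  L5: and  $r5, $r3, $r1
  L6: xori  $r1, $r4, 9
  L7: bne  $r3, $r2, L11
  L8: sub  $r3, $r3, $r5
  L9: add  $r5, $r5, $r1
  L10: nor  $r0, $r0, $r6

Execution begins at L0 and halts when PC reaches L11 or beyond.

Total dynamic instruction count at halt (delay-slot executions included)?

  step pc=0: xor  $r7, $r5, $r4  regs=(0,6,12,0,10,5,8,15)
  step pc=1: sub  $r3, $r5, $r1  regs=(0,6,12,65535,10,5,8,15)
  step pc=2: bne  $r4, $r2, L9  cond=T  regs=(0,6,12,65535,10,5,8,15)
  step pc=3: andi  $r2, $r1, 3  regs=(0,6,2,65535,10,5,8,15)
  step pc=9: add  $r5, $r5, $r1  regs=(0,6,2,65535,10,11,8,15)
  step pc=10: nor  $r0, $r0, $r6  regs=(0,6,2,65535,10,11,8,15)

6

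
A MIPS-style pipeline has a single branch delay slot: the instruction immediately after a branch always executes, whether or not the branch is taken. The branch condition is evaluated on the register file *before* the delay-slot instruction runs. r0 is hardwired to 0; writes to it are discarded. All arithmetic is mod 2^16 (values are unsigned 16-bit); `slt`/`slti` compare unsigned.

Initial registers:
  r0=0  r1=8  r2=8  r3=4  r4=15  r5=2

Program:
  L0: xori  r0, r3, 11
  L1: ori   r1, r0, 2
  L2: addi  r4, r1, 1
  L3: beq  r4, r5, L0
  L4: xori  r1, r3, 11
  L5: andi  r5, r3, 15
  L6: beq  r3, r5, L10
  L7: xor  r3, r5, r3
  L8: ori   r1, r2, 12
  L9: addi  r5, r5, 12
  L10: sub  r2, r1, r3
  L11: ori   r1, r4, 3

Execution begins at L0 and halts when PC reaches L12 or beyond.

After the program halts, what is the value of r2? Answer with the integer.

15

#0 xori  r0, r3, 11 ; 0/8/8/4/15/2
#1 ori   r1, r0, 2 ; 0/2/8/4/15/2
#2 addi  r4, r1, 1 ; 0/2/8/4/3/2
#3 beq  r4, r5, L0 ; 0/2/8/4/3/2 ; →fallthru
#4 xori  r1, r3, 11 ; 0/15/8/4/3/2
#5 andi  r5, r3, 15 ; 0/15/8/4/3/4
#6 beq  r3, r5, L10 ; 0/15/8/4/3/4 ; →target
#7 xor  r3, r5, r3 ; 0/15/8/0/3/4
#10 sub  r2, r1, r3 ; 0/15/15/0/3/4
#11 ori   r1, r4, 3 ; 0/3/15/0/3/4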